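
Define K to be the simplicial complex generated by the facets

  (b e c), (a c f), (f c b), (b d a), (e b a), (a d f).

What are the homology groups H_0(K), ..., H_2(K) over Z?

H_0 = Z,  H_1 = Z,  H_2 = 0.

K has 6 vertices, 12 edges, 6 triangles.
rank ∂_0 = 0, rank ∂_1 = 5 ⇒ b_0 = 6 − 0 − 5 = 1; all invariant factors of ∂_1 are 1 so no torsion. So H_0 ≅ Z.
rank ∂_1 = 5, rank ∂_2 = 6 ⇒ b_1 = 12 − 5 − 6 = 1; all invariant factors of ∂_2 are 1 so no torsion. So H_1 ≅ Z.
rank ∂_2 = 6, rank ∂_3 = 0 ⇒ b_2 = 6 − 6 − 0 = 0. So H_2 ≅ 0.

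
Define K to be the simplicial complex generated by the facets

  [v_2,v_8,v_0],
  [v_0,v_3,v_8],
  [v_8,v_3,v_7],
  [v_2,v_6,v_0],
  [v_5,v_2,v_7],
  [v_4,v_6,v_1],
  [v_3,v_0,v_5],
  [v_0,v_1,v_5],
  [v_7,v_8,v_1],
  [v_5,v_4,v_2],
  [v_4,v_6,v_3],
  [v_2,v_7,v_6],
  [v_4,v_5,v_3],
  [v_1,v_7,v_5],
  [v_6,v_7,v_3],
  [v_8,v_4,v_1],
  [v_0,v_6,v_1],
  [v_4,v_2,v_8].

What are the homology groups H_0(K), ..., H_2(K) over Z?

Fix the vertex order v_0 < v_1 < v_2 < v_3 < v_4 < v_5 < v_6 < v_7 < v_8 and write every simplex with vertices in increasing order. Then dim K = 2 and the simplices of K are:

  0-simplices (9): [v_0], [v_1], [v_2], [v_3], [v_4], [v_5], [v_6], [v_7], [v_8]
  1-simplices (27): (27 of them)
  2-simplices (18): (18 of them)

so the chain groups are C_0 ≅ Z^9, C_1 ≅ Z^27, C_2 ≅ Z^18.

Boundary ∂_1: C_1 → C_0 sends each edge [p,q] (with p < q) to q − p.
This gives a 9×27 integer matrix of rank 8; reducing to Smith normal form yields diagonal entries (1,1,1,1,1,1,1,1).

The boundary map ∂_2: C_2 → C_1 sends each 2-simplex [p,q,r] to [q,r] − [p,r] + [p,q]. For instance
  ∂[v_0,v_1,v_5] = [v_1,v_5] − [v_0,v_5] + [v_0,v_1],
  ∂[v_0,v_1,v_6] = [v_1,v_6] − [v_0,v_6] + [v_0,v_1].
The resulting 27×18 matrix has rank 17, and its Smith normal form has invariant factors (1,1,1,1,1,1,1,1,1,1,1,1,1,1,1,1,1).

Computing H_k = (kernel of ∂_k) / (image of ∂_{k+1}):

  H_0: rank C_0 − rank ∂_1 = 9 − 8 = 1, and the invariant factors of ∂_1 are all 1, so H_0 ≅ Z.
  H_1: rank ker ∂_1 − rank ∂_2 = (27 − 8) − 17 = 2, and the invariant factors of ∂_2 are all 1, so H_1 ≅ Z^2.
  H_2: rank ker ∂_2 − rank ∂_3 = (18 − 17) − 0 = 1, and there is no ∂_3, so H_2 ≅ Z.

(K is a triangulation of the torus T^2.)

H_0 ≅ Z,  H_1 ≅ Z^2,  H_2 ≅ Z.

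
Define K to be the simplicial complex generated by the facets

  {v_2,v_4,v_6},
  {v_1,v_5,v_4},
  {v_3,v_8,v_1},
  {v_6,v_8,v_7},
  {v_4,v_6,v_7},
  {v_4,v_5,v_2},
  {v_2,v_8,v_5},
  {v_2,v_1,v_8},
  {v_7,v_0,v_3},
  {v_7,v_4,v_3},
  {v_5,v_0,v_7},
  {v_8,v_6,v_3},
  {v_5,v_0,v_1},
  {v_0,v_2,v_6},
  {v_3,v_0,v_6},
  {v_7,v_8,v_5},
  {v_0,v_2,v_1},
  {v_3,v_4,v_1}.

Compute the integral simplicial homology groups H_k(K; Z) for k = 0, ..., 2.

We work with the vertex ordering v_0 < v_1 < v_2 < v_3 < v_4 < v_5 < v_6 < v_7 < v_8. The simplices of K, each written with vertices in increasing order, are:

  0-simplices (9): [v_0], [v_1], [v_2], [v_3], [v_4], [v_5], [v_6], [v_7], [v_8]
  1-simplices (27): (27 of them)
  2-simplices (18): (18 of them)

so the chain groups are C_0 ≅ Z^9, C_1 ≅ Z^27, C_2 ≅ Z^18.

The boundary map ∂_1: C_1 → C_0 maps an edge to its endpoints' difference, ∂[p,q] = q − p. For instance
  ∂[v_1,v_2] = [v_2] − [v_1].
The 9×27 boundary matrix has rank 8 and Smith normal form diag(1,1,1,1,1,1,1,1).

Boundary ∂_2: C_2 → C_1 maps a triangle to the signed sum of its edges. For instance
  ∂[v_0,v_3,v_6] = [v_3,v_6] − [v_0,v_6] + [v_0,v_3],
  ∂[v_2,v_4,v_5] = [v_4,v_5] − [v_2,v_5] + [v_2,v_4].
As a 27×18 matrix over Z this has rank 18, with invariant factors (1,1,1,1,1,1,1,1,1,1,1,1,1,1,1,1,1,2).

Computing H_k = (kernel of ∂_k) / (image of ∂_{k+1}):

  H_0: rank C_0 − rank ∂_1 = 9 − 8 = 1, and the invariant factors of ∂_1 are all 1, so H_0 = Z.
  H_1: rank ker ∂_1 − rank ∂_2 = (27 − 8) − 18 = 1, and ∂_2 has invariant factor 2 > 1, so H_1 = Z × Z/2.
  H_2: rank ker ∂_2 − rank ∂_3 = (18 − 18) − 0 = 0, and there is no ∂_3, so H_2 = 0.

H_0 = Z,  H_1 = Z × Z/2,  H_2 = 0.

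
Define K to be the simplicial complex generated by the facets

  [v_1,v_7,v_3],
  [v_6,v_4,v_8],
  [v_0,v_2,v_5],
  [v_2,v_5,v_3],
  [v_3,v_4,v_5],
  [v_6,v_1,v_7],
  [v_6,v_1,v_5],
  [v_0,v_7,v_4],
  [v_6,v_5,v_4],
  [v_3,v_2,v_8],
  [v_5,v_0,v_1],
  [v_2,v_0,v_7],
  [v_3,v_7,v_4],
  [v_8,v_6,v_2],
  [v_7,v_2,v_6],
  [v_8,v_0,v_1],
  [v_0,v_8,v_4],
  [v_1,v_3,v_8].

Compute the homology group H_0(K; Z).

H_0 = Z.

Take the total order v_0 < v_1 < v_2 < v_3 < v_4 < v_5 < v_6 < v_7 < v_8 on the vertex set. Then K (dimension 2) consists of the simplices:

  0-simplices (9): [v_0], [v_1], [v_2], [v_3], [v_4], [v_5], [v_6], [v_7], [v_8]
  1-simplices (27): (27 of them)
  2-simplices (18): (18 of them)

giving chain groups C_0 ≅ Z^9, C_1 ≅ Z^27, C_2 ≅ Z^18.

The boundary map ∂_1: C_1 → C_0 sends each edge [p,q] (with p < q) to q − p. For instance
  ∂[v_0,v_4] = [v_4] − [v_0].
As a 9×27 matrix over Z this has rank 8, with invariant factors (1,1,1,1,1,1,1,1).

∂_2: C_2 → C_1 acts by ∂[p,q,r] = [q,r] − [p,r] + [p,q]. For instance
  ∂[v_0,v_1,v_5] = [v_1,v_5] − [v_0,v_5] + [v_0,v_1],
  ∂[v_1,v_3,v_8] = [v_3,v_8] − [v_1,v_8] + [v_1,v_3].
The resulting 27×18 matrix has rank 17, and its Smith normal form has invariant factors (1,1,1,1,1,1,1,1,1,1,1,1,1,1,1,1,1).

Reading off H_k = ker ∂_k / im ∂_{k+1}:

  H_0: rank C_0 − rank ∂_1 = 9 − 8 = 1, and the invariant factors of ∂_1 are all 1, so H_0 ≅ Z.

(K is a triangulation of the torus T^2.)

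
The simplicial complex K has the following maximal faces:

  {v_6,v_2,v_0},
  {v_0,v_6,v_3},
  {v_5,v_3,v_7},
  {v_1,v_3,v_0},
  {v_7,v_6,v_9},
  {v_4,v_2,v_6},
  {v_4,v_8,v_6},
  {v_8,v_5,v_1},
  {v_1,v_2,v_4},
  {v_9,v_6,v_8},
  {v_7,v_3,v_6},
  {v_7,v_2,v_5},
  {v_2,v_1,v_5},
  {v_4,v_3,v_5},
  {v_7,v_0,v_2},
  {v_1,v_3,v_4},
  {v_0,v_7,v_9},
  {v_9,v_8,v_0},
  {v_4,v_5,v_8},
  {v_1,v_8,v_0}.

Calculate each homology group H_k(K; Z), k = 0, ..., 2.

K has 10 vertices, 30 edges, 20 triangles.
rank ∂_0 = 0, rank ∂_1 = 9 ⇒ b_0 = 10 − 0 − 9 = 1; all invariant factors of ∂_1 are 1 so no torsion. So H_0 = Z.
rank ∂_1 = 9, rank ∂_2 = 20 ⇒ b_1 = 30 − 9 − 20 = 1; ∂_2 has invariant factor(s) [2] giving torsion. So H_1 = Z ⊕ Z/2.
rank ∂_2 = 20, rank ∂_3 = 0 ⇒ b_2 = 20 − 20 − 0 = 0. So H_2 = 0.

H_0 = Z,  H_1 = Z ⊕ Z/2,  H_2 = 0.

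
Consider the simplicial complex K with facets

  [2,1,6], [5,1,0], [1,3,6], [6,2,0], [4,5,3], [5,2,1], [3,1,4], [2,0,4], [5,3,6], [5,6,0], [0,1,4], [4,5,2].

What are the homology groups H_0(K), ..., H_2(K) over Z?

We work with the vertex ordering 0 < 1 < 2 < 3 < 4 < 5 < 6. The simplices of K, each written with vertices in increasing order, are:

  0-simplices (7): [0], [1], [2], [3], [4], [5], [6]
  1-simplices (18): [0,1], [0,2], [0,4], [0,5], [0,6], [1,2], [1,3], [1,4], [1,5], [1,6], [2,4], [2,5], [2,6], [3,4], [3,5], [3,6], [4,5], [5,6]
  2-simplices (12): [0,1,4], [0,1,5], [0,2,4], [0,2,6], [0,5,6], [1,2,5], [1,2,6], [1,3,4], [1,3,6], [2,4,5], [3,4,5], [3,5,6]

giving chain groups C_0 ≅ Z^7, C_1 ≅ Z^18, C_2 ≅ Z^12.

The boundary map ∂_1: C_1 → C_0 is given by ∂[p,q] = [q] − [p].
The 7×18 boundary matrix has rank 6 and Smith normal form diag(1,1,1,1,1,1).

∂_2: C_2 → C_1 acts by ∂[p,q,r] = [q,r] − [p,r] + [p,q]. For instance
  ∂[0,2,4] = [2,4] − [0,4] + [0,2],
  ∂[1,3,4] = [3,4] − [1,4] + [1,3].
The 18×12 boundary matrix has rank 12 and Smith normal form diag(1,1,1,1,1,1,1,1,1,1,1,2).

Computing H_k = (kernel of ∂_k) / (image of ∂_{k+1}):

  H_0: rank C_0 − rank ∂_1 = 7 − 6 = 1, and the invariant factors of ∂_1 are all 1, so H_0 ≅ Z.
  H_1: rank ker ∂_1 − rank ∂_2 = (18 − 6) − 12 = 0, and ∂_2 has invariant factor 2 > 1, so H_1 ≅ Z/2.
  H_2: rank ker ∂_2 − rank ∂_3 = (12 − 12) − 0 = 0, and there is no ∂_3, so H_2 ≅ 0.

As a check, the Euler characteristic is 7 − 18 + 12 = 1, which agrees with 1 − 0 + 0 = 1.

H_0 = Z,  H_1 = Z/2,  H_2 = 0.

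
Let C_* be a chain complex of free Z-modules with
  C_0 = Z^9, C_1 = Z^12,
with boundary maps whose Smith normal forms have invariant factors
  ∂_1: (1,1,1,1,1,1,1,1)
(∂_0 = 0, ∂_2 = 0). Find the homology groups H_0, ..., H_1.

H_0 ≅ Z,  H_1 ≅ Z^4.

H_0: b_0 = 9 − 0 − 8 = 1; torsion from ∂_1 factors > 1: none. So H_0 ≅ Z.
H_1: b_1 = 12 − 8 − 0 = 4; torsion from ∂_2 factors > 1: none. So H_1 ≅ Z^4.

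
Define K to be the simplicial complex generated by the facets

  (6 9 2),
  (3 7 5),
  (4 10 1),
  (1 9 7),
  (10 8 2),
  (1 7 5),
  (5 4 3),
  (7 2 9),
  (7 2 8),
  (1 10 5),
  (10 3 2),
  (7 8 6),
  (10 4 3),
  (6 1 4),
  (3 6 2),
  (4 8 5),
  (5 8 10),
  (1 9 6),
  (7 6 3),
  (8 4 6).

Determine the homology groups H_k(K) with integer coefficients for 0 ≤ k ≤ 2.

Order the vertices as 1 < 2 < 3 < 4 < 5 < 6 < 7 < 8 < 9 < 10. Listing each simplex with vertices in this order, K has dimension 2 with simplices:

  0-simplices (10): [1], [2], [3], [4], [5], [6], [7], [8], [9], [10]
  1-simplices (30): (30 of them)
  2-simplices (20): (20 of them)

Hence C_0 ≅ Z^10, C_1 ≅ Z^30, C_2 ≅ Z^20.

The boundary map ∂_1: C_1 → C_0 maps an edge to its endpoints' difference, ∂[p,q] = q − p. For instance
  ∂[7,8] = [8] − [7].
The resulting 10×30 matrix has rank 9, and its Smith normal form has invariant factors (1,1,1,1,1,1,1,1,1).

∂_2: C_2 → C_1 maps a triangle to the signed sum of its edges. For instance
  ∂[3,4,10] = [4,10] − [3,10] + [3,4],
  ∂[4,5,8] = [5,8] − [4,8] + [4,5].
This gives a 30×20 integer matrix of rank 20; reducing to Smith normal form yields diagonal entries (1,1,1,1,1,1,1,1,1,1,1,1,1,1,1,1,1,1,1,2).

Reading off H_k = ker ∂_k / im ∂_{k+1}:

  H_0: rank C_0 − rank ∂_1 = 10 − 9 = 1, and the invariant factors of ∂_1 are all 1, so H_0 = Z.
  H_1: rank ker ∂_1 − rank ∂_2 = (30 − 9) − 20 = 1, and ∂_2 has invariant factor 2 > 1, so H_1 = Z ⊕ Z_2.
  H_2: rank ker ∂_2 − rank ∂_3 = (20 − 20) − 0 = 0, and there is no ∂_3, so H_2 = 0.

H_0 = Z,  H_1 = Z ⊕ Z_2,  H_2 = 0.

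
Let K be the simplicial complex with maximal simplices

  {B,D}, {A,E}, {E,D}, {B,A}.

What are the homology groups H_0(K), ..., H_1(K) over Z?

H_0 = Z,  H_1 = Z.

We work with the vertex ordering A < B < D < E. The simplices of K, each written with vertices in increasing order, are:

  0-simplices (4): A, B, D, E
  1-simplices (4): AB, AE, BD, DE

giving chain groups C_0 ≅ Z^4, C_1 ≅ Z^4.

Boundary ∂_1: C_1 → C_0 maps an edge to its endpoints' difference, ∂[p,q] = q − p.
This gives a 4×4 integer matrix of rank 3; reducing to Smith normal form yields diagonal entries (1,1,1).

Now H_k = ker ∂_k / im ∂_{k+1}, so:

  H_0: rank C_0 − rank ∂_1 = 4 − 3 = 1, and the invariant factors of ∂_1 are all 1, so H_0 = Z.
  H_1: rank ker ∂_1 − rank ∂_2 = (4 − 3) − 0 = 1, and there is no ∂_2, so H_1 = Z.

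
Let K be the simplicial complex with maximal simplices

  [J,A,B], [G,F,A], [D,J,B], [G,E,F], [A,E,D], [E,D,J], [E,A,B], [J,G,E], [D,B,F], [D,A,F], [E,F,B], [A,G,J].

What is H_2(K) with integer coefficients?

K has 7 vertices, 18 edges, 12 triangles.
rank ∂_2 = 12, rank ∂_3 = 0 ⇒ b_2 = 12 − 12 − 0 = 0. So H_2 = 0.

H_2 = 0.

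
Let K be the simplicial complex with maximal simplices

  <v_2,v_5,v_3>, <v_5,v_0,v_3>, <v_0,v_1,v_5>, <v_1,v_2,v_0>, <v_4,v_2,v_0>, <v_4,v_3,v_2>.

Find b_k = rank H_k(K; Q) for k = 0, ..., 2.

K has 6 vertices, 12 edges, 6 triangles.
rank ∂_0 = 0, rank ∂_1 = 5 ⇒ b_0 = 6 − 0 − 5 = 1; all invariant factors of ∂_1 are 1 so no torsion. So H_0 = Z.
rank ∂_1 = 5, rank ∂_2 = 6 ⇒ b_1 = 12 − 5 − 6 = 1; all invariant factors of ∂_2 are 1 so no torsion. So H_1 = Z.
rank ∂_2 = 6, rank ∂_3 = 0 ⇒ b_2 = 6 − 6 − 0 = 0. So H_2 = 0.

b_0 = 1, b_1 = 1, b_2 = 0.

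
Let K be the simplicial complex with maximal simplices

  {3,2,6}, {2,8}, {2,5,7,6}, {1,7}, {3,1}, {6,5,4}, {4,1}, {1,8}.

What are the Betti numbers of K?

Fix the vertex order 1 < 2 < 3 < 4 < 5 < 6 < 7 < 8 and write every simplex with vertices in increasing order. Then dim K = 3 and the simplices of K are:

  0-simplices (8): [1], [2], [3], [4], [5], [6], [7], [8]
  1-simplices (15): [1,3], [1,4], [1,7], [1,8], [2,3], [2,5], [2,6], [2,7], [2,8], [3,6], [4,5], [4,6], [5,6], [5,7], [6,7]
  2-simplices (6): [2,3,6], [2,5,6], [2,5,7], [2,6,7], [4,5,6], [5,6,7]
  3-simplices (1): [2,5,6,7]

Hence C_0 ≅ Z^8, C_1 ≅ Z^15, C_2 ≅ Z^6, C_3 ≅ Z^1.

The boundary map ∂_1: C_1 → C_0 is given by ∂[p,q] = [q] − [p]. For instance
  ∂[2,5] = [5] − [2].
The resulting 8×15 matrix has rank 7, and its Smith normal form has invariant factors (1,1,1,1,1,1,1).

∂_2: C_2 → C_1 maps a triangle to the signed sum of its edges. For instance
  ∂[2,6,7] = [6,7] − [2,7] + [2,6],
  ∂[2,3,6] = [3,6] − [2,6] + [2,3].
The resulting 15×6 matrix has rank 5, and its Smith normal form has invariant factors (1,1,1,1,1).

The boundary map ∂_3: C_3 → C_2 sends each 3-simplex σ to the alternating sum Σ_i (−1)^i (σ with its i-th vertex removed). For instance
  ∂[2,5,6,7] = [5,6,7] − [2,6,7] + [2,5,7] − [2,5,6].
As a 6×1 matrix over Z this has rank 1, with invariant factors (1).

Reading off H_k = ker ∂_k / im ∂_{k+1}:

  H_0: rank C_0 − rank ∂_1 = 8 − 7 = 1, and the invariant factors of ∂_1 are all 1, so H_0 ≅ Z.
  H_1: rank ker ∂_1 − rank ∂_2 = (15 − 7) − 5 = 3, and the invariant factors of ∂_2 are all 1, so H_1 ≅ Z^3.
  H_2: rank ker ∂_2 − rank ∂_3 = (6 − 5) − 1 = 0, and the invariant factors of ∂_3 are all 1, so H_2 ≅ 0.
  H_3: rank ker ∂_3 − rank ∂_4 = (1 − 1) − 0 = 0, and there is no ∂_4, so H_3 ≅ 0.

Hence the Betti numbers are b_0 = 1, b_1 = 3, b_2 = 0, b_3 = 0.

b_0 = 1, b_1 = 3, b_2 = 0, b_3 = 0.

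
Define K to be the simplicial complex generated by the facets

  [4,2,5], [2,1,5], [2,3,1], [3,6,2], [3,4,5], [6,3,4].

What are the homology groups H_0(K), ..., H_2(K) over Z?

H_0 ≅ Z,  H_1 ≅ Z,  H_2 = 0.

Order the vertices as 1 < 2 < 3 < 4 < 5 < 6. Listing each simplex with vertices in this order, K has dimension 2 with simplices:

  0-simplices (6): [1], [2], [3], [4], [5], [6]
  1-simplices (12): [1,2], [1,3], [1,5], [2,3], [2,4], [2,5], [2,6], [3,4], [3,5], [3,6], [4,5], [4,6]
  2-simplices (6): [1,2,3], [1,2,5], [2,3,6], [2,4,5], [3,4,5], [3,4,6]

Hence C_0 ≅ Z^6, C_1 ≅ Z^12, C_2 ≅ Z^6.

The boundary map ∂_1: C_1 → C_0 sends each edge [p,q] (with p < q) to q − p. For instance
  ∂[2,6] = [6] − [2].
This gives a 6×12 integer matrix of rank 5; reducing to Smith normal form yields diagonal entries (1,1,1,1,1).

Boundary ∂_2: C_2 → C_1 sends each 2-simplex [p,q,r] to [q,r] − [p,r] + [p,q]. For instance
  ∂[2,3,6] = [3,6] − [2,6] + [2,3],
  ∂[2,4,5] = [4,5] − [2,5] + [2,4].
As a 12×6 matrix over Z this has rank 6, with invariant factors (1,1,1,1,1,1).

Reading off H_k = ker ∂_k / im ∂_{k+1}:

  H_0: rank C_0 − rank ∂_1 = 6 − 5 = 1, and the invariant factors of ∂_1 are all 1, so H_0 = Z.
  H_1: rank ker ∂_1 − rank ∂_2 = (12 − 5) − 6 = 1, and the invariant factors of ∂_2 are all 1, so H_1 = Z.
  H_2: rank ker ∂_2 − rank ∂_3 = (6 − 6) − 0 = 0, and there is no ∂_3, so H_2 = 0.

As a check, the Euler characteristic is 6 − 12 + 6 = 0, which agrees with 1 − 1 + 0 = 0.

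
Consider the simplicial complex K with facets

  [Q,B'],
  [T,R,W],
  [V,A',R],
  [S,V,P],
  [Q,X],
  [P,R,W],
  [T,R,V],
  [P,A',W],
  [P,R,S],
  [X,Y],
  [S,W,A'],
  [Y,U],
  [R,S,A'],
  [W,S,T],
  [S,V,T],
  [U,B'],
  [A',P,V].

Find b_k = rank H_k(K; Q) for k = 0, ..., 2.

b_0 = 2, b_1 = 1, b_2 = 0.

Fix the vertex order P < Q < R < S < T < U < V < W < X < Y < A' < B' and write every simplex with vertices in increasing order. Then dim K = 2 and the simplices of K are:

  0-simplices (12): [P], [Q], [R], [S], [T], [U], [V], [W], [X], [Y], [A'], [B']
  1-simplices (23): (23 of them)
  2-simplices (12): [P,R,S], [P,R,W], [P,S,V], [P,V,A'], [P,W,A'], [R,S,A'], [R,T,V], [R,T,W], [R,V,A'], [S,T,V], [S,T,W], [S,W,A']

so the chain groups are C_0 ≅ Z^12, C_1 ≅ Z^23, C_2 ≅ Z^12.

∂_1: C_1 → C_0 sends each edge [p,q] (with p < q) to q − p.
This gives a 12×23 integer matrix of rank 10; reducing to Smith normal form yields diagonal entries (1,1,1,1,1,1,1,1,1,1).

∂_2: C_2 → C_1 acts by ∂[p,q,r] = [q,r] − [p,r] + [p,q]. For instance
  ∂[S,T,W] = [T,W] − [S,W] + [S,T],
  ∂[R,S,A'] = [S,A'] − [R,A'] + [R,S].
The resulting 23×12 matrix has rank 12, and its Smith normal form has invariant factors (1,1,1,1,1,1,1,1,1,1,1,2).

Now H_k = ker ∂_k / im ∂_{k+1}, so:

  H_0: rank C_0 − rank ∂_1 = 12 − 10 = 2, and the invariant factors of ∂_1 are all 1, so H_0 = Z^2.
  H_1: rank ker ∂_1 − rank ∂_2 = (23 − 10) − 12 = 1, and ∂_2 has invariant factor 2 > 1, so H_1 = Z ⊕ Z/2Z.
  H_2: rank ker ∂_2 − rank ∂_3 = (12 − 12) − 0 = 0, and there is no ∂_3, so H_2 = 0.

Hence the Betti numbers are b_0 = 2, b_1 = 1, b_2 = 0.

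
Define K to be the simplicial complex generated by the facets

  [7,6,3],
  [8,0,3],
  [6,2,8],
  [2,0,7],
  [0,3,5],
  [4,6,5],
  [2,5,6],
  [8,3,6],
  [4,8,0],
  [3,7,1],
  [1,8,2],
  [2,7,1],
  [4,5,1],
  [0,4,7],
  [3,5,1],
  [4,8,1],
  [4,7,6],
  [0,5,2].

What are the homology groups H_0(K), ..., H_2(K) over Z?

H_0 = Z,  H_1 = Z^2,  H_2 = Z.

Order the vertices as 0 < 1 < 2 < 3 < 4 < 5 < 6 < 7 < 8. Listing each simplex with vertices in this order, K has dimension 2 with simplices:

  0-simplices (9): [0], [1], [2], [3], [4], [5], [6], [7], [8]
  1-simplices (27): (27 of them)
  2-simplices (18): [0,2,5], [0,2,7], [0,3,5], [0,3,8], [0,4,7], [0,4,8], [1,2,7], [1,2,8], [1,3,5], [1,3,7], [1,4,5], [1,4,8], [2,5,6], [2,6,8], [3,6,7], [3,6,8], [4,5,6], [4,6,7]

Hence C_0 ≅ Z^9, C_1 ≅ Z^27, C_2 ≅ Z^18.

The boundary map ∂_1: C_1 → C_0 is given by ∂[p,q] = [q] − [p]. For instance
  ∂[0,7] = [7] − [0].
The 9×27 boundary matrix has rank 8 and Smith normal form diag(1,1,1,1,1,1,1,1).

The boundary map ∂_2: C_2 → C_1 sends each 2-simplex [p,q,r] to [q,r] − [p,r] + [p,q]. For instance
  ∂[3,6,8] = [6,8] − [3,8] + [3,6],
  ∂[1,3,5] = [3,5] − [1,5] + [1,3].
The 27×18 boundary matrix has rank 17 and Smith normal form diag(1,1,1,1,1,1,1,1,1,1,1,1,1,1,1,1,1).

Computing H_k = (kernel of ∂_k) / (image of ∂_{k+1}):

  H_0: rank C_0 − rank ∂_1 = 9 − 8 = 1, and the invariant factors of ∂_1 are all 1, so H_0 ≅ Z.
  H_1: rank ker ∂_1 − rank ∂_2 = (27 − 8) − 17 = 2, and the invariant factors of ∂_2 are all 1, so H_1 ≅ Z^2.
  H_2: rank ker ∂_2 − rank ∂_3 = (18 − 17) − 0 = 1, and there is no ∂_3, so H_2 ≅ Z.

As a check, the Euler characteristic is 9 − 27 + 18 = 0, which agrees with 1 − 2 + 1 = 0.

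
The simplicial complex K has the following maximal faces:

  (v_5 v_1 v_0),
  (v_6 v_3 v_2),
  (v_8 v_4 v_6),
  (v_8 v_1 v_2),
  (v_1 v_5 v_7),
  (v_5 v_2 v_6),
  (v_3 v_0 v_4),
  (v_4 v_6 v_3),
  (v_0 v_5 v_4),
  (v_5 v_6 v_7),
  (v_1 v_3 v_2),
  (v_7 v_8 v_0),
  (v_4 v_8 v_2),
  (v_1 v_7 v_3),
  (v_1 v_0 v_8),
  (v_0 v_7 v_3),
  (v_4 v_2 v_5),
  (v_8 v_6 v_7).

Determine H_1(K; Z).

Order the vertices as v_0 < v_1 < v_2 < v_3 < v_4 < v_5 < v_6 < v_7 < v_8. Listing each simplex with vertices in this order, K has dimension 2 with simplices:

  0-simplices (9): [v_0], [v_1], [v_2], [v_3], [v_4], [v_5], [v_6], [v_7], [v_8]
  1-simplices (27): (27 of them)
  2-simplices (18): (18 of them)

giving chain groups C_0 ≅ Z^9, C_1 ≅ Z^27, C_2 ≅ Z^18.

∂_1: C_1 → C_0 is given by ∂[p,q] = [q] − [p].
The 9×27 boundary matrix has rank 8 and Smith normal form diag(1,1,1,1,1,1,1,1).

∂_2: C_2 → C_1 maps a triangle to the signed sum of its edges. For instance
  ∂[v_2,v_5,v_6] = [v_5,v_6] − [v_2,v_6] + [v_2,v_5],
  ∂[v_4,v_6,v_8] = [v_6,v_8] − [v_4,v_8] + [v_4,v_6].
As a 27×18 matrix over Z this has rank 18, with invariant factors (1,1,1,1,1,1,1,1,1,1,1,1,1,1,1,1,1,2).

Computing H_k = (kernel of ∂_k) / (image of ∂_{k+1}):

  H_1: rank ker ∂_1 − rank ∂_2 = (27 − 8) − 18 = 1, and ∂_2 has invariant factor 2 > 1, so H_1 = Z ⊕ Z/2.

H_1 ≅ Z ⊕ Z/2.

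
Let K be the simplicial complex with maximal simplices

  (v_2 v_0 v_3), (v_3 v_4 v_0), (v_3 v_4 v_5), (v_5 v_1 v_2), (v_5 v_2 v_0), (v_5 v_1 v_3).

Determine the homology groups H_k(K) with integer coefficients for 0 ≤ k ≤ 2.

Take the total order v_0 < v_1 < v_2 < v_3 < v_4 < v_5 on the vertex set. Then K (dimension 2) consists of the simplices:

  0-simplices (6): [v_0], [v_1], [v_2], [v_3], [v_4], [v_5]
  1-simplices (12): [v_0,v_2], [v_0,v_3], [v_0,v_4], [v_0,v_5], [v_1,v_2], [v_1,v_3], [v_1,v_5], [v_2,v_3], [v_2,v_5], [v_3,v_4], [v_3,v_5], [v_4,v_5]
  2-simplices (6): [v_0,v_2,v_3], [v_0,v_2,v_5], [v_0,v_3,v_4], [v_1,v_2,v_5], [v_1,v_3,v_5], [v_3,v_4,v_5]

giving chain groups C_0 ≅ Z^6, C_1 ≅ Z^12, C_2 ≅ Z^6.

∂_1: C_1 → C_0 is given by ∂[p,q] = [q] − [p].
As a 6×12 matrix over Z this has rank 5, with invariant factors (1,1,1,1,1).

Boundary ∂_2: C_2 → C_1 maps a triangle to the signed sum of its edges. For instance
  ∂[v_0,v_2,v_5] = [v_2,v_5] − [v_0,v_5] + [v_0,v_2],
  ∂[v_1,v_3,v_5] = [v_3,v_5] − [v_1,v_5] + [v_1,v_3].
As a 12×6 matrix over Z this has rank 6, with invariant factors (1,1,1,1,1,1).

Reading off H_k = ker ∂_k / im ∂_{k+1}:

  H_0: rank C_0 − rank ∂_1 = 6 − 5 = 1, and the invariant factors of ∂_1 are all 1, so H_0 = Z.
  H_1: rank ker ∂_1 − rank ∂_2 = (12 − 5) − 6 = 1, and the invariant factors of ∂_2 are all 1, so H_1 = Z.
  H_2: rank ker ∂_2 − rank ∂_3 = (6 − 6) − 0 = 0, and there is no ∂_3, so H_2 = 0.

H_0 = Z,  H_1 = Z,  H_2 = 0.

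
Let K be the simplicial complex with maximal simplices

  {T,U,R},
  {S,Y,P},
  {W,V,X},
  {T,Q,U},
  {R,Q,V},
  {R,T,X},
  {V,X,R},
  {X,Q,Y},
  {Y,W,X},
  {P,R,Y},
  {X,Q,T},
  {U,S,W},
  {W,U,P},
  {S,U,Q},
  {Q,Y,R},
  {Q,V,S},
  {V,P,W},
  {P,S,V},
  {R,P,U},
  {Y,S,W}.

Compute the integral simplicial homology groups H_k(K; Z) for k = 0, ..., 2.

Take the total order P < Q < R < S < T < U < V < W < X < Y on the vertex set. Then K (dimension 2) consists of the simplices:

  0-simplices (10): P, Q, R, S, T, U, V, W, X, Y
  1-simplices (30): PR, PS, PU, PV, PW, PY, QR, QS, QT, QU, QV, QX, QY, RT, RU, RV, RX, RY, SU, SV, SW, SY, TU, TX, UW, VW, VX, WX, WY, XY
  2-simplices (20): PRU, PRY, PSV, PSY, PUW, PVW, QRV, QRY, QSU, QSV, QTU, QTX, QXY, RTU, RTX, RVX, SUW, SWY, VWX, WXY

so the chain groups are C_0 ≅ Z^10, C_1 ≅ Z^30, C_2 ≅ Z^20.

∂_1: C_1 → C_0 is given by ∂[p,q] = [q] − [p].
This gives a 10×30 integer matrix of rank 9; reducing to Smith normal form yields diagonal entries (1,1,1,1,1,1,1,1,1).

∂_2: C_2 → C_1 acts by ∂[p,q,r] = [q,r] − [p,r] + [p,q]. For instance
  ∂QTU = TU − QU + QT,
  ∂PUW = UW − PW + PU.
The 30×20 boundary matrix has rank 20 and Smith normal form diag(1,1,1,1,1,1,1,1,1,1,1,1,1,1,1,1,1,1,1,2).

Computing H_k = (kernel of ∂_k) / (image of ∂_{k+1}):

  H_0: rank C_0 − rank ∂_1 = 10 − 9 = 1, and the invariant factors of ∂_1 are all 1, so H_0 = Z.
  H_1: rank ker ∂_1 − rank ∂_2 = (30 − 9) − 20 = 1, and ∂_2 has invariant factor 2 > 1, so H_1 = Z ⊕ Z_2.
  H_2: rank ker ∂_2 − rank ∂_3 = (20 − 20) − 0 = 0, and there is no ∂_3, so H_2 = 0.

H_0 = Z,  H_1 = Z ⊕ Z_2,  H_2 = 0.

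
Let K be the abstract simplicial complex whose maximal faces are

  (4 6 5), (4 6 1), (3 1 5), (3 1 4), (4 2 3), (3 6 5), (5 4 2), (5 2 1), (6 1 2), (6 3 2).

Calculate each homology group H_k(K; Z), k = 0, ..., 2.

H_0 ≅ Z,  H_1 ≅ Z_2,  H_2 = 0.

K has 6 vertices, 15 edges, 10 triangles.
rank ∂_0 = 0, rank ∂_1 = 5 ⇒ b_0 = 6 − 0 − 5 = 1; all invariant factors of ∂_1 are 1 so no torsion. So H_0 ≅ Z.
rank ∂_1 = 5, rank ∂_2 = 10 ⇒ b_1 = 15 − 5 − 10 = 0; ∂_2 has invariant factor(s) [2] giving torsion. So H_1 ≅ Z_2.
rank ∂_2 = 10, rank ∂_3 = 0 ⇒ b_2 = 10 − 10 − 0 = 0. So H_2 ≅ 0.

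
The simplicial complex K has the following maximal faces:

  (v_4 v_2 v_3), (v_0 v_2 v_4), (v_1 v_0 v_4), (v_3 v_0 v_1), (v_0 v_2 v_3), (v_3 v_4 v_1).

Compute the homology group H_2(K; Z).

Order the vertices as v_0 < v_1 < v_2 < v_3 < v_4. Listing each simplex with vertices in this order, K has dimension 2 with simplices:

  0-simplices (5): [v_0], [v_1], [v_2], [v_3], [v_4]
  1-simplices (9): [v_0,v_1], [v_0,v_2], [v_0,v_3], [v_0,v_4], [v_1,v_3], [v_1,v_4], [v_2,v_3], [v_2,v_4], [v_3,v_4]
  2-simplices (6): [v_0,v_1,v_3], [v_0,v_1,v_4], [v_0,v_2,v_3], [v_0,v_2,v_4], [v_1,v_3,v_4], [v_2,v_3,v_4]

giving chain groups C_0 ≅ Z^5, C_1 ≅ Z^9, C_2 ≅ Z^6.

The boundary map ∂_1: C_1 → C_0 is given by ∂[p,q] = [q] − [p].
As a 5×9 matrix over Z this has rank 4, with invariant factors (1,1,1,1).

The boundary map ∂_2: C_2 → C_1 acts by ∂[p,q,r] = [q,r] − [p,r] + [p,q]. For instance
  ∂[v_0,v_2,v_3] = [v_2,v_3] − [v_0,v_3] + [v_0,v_2],
  ∂[v_0,v_2,v_4] = [v_2,v_4] − [v_0,v_4] + [v_0,v_2].
As a 9×6 matrix over Z this has rank 5, with invariant factors (1,1,1,1,1).

From H_k ≅ ker(∂_k) / im(∂_{k+1}) we obtain:

  H_2: rank ker ∂_2 − rank ∂_3 = (6 − 5) − 0 = 1, and there is no ∂_3, so H_2 = Z.

H_2 = Z.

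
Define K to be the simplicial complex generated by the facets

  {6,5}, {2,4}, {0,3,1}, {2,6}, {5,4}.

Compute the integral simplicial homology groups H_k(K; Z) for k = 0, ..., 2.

We work with the vertex ordering 0 < 1 < 2 < 3 < 4 < 5 < 6. The simplices of K, each written with vertices in increasing order, are:

  0-simplices (7): [0], [1], [2], [3], [4], [5], [6]
  1-simplices (7): [0,1], [0,3], [1,3], [2,4], [2,6], [4,5], [5,6]
  2-simplices (1): [0,1,3]

Hence C_0 ≅ Z^7, C_1 ≅ Z^7, C_2 ≅ Z^1.

The boundary map ∂_1: C_1 → C_0 sends each edge [p,q] (with p < q) to q − p. For instance
  ∂[0,1] = [1] − [0].
The resulting 7×7 matrix has rank 5, and its Smith normal form has invariant factors (1,1,1,1,1).

Boundary ∂_2: C_2 → C_1 maps a triangle to the signed sum of its edges. For instance
  ∂[0,1,3] = [1,3] − [0,3] + [0,1].
As a 7×1 matrix over Z this has rank 1, with invariant factors (1).

From H_k ≅ ker(∂_k) / im(∂_{k+1}) we obtain:

  H_0: rank C_0 − rank ∂_1 = 7 − 5 = 2, and the invariant factors of ∂_1 are all 1, so H_0 ≅ Z^2.
  H_1: rank ker ∂_1 − rank ∂_2 = (7 − 5) − 1 = 1, and the invariant factors of ∂_2 are all 1, so H_1 ≅ Z.
  H_2: rank ker ∂_2 − rank ∂_3 = (1 − 1) − 0 = 0, and there is no ∂_3, so H_2 ≅ 0.

As a check, the Euler characteristic is 7 − 7 + 1 = 1, which agrees with 2 − 1 + 0 = 1.

H_0 ≅ Z^2,  H_1 ≅ Z,  H_2 = 0.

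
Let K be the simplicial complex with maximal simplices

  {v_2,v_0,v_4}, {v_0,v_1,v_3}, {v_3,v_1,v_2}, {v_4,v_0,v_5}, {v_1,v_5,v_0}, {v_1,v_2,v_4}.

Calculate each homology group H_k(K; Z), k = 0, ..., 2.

H_0 = Z,  H_1 = Z,  H_2 = 0.

K has 6 vertices, 12 edges, 6 triangles.
rank ∂_0 = 0, rank ∂_1 = 5 ⇒ b_0 = 6 − 0 − 5 = 1; all invariant factors of ∂_1 are 1 so no torsion. So H_0 ≅ Z.
rank ∂_1 = 5, rank ∂_2 = 6 ⇒ b_1 = 12 − 5 − 6 = 1; all invariant factors of ∂_2 are 1 so no torsion. So H_1 ≅ Z.
rank ∂_2 = 6, rank ∂_3 = 0 ⇒ b_2 = 6 − 6 − 0 = 0. So H_2 ≅ 0.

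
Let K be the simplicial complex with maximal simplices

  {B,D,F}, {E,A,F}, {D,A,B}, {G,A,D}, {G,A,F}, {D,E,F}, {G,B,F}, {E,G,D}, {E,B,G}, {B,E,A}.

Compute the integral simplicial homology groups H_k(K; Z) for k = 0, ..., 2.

H_0 = Z,  H_1 = Z/2,  H_2 = 0.

Fix the vertex order A < B < D < E < F < G and write every simplex with vertices in increasing order. Then dim K = 2 and the simplices of K are:

  0-simplices (6): A, B, D, E, F, G
  1-simplices (15): AB, AD, AE, AF, AG, BD, BE, BF, BG, DE, DF, DG, EF, EG, FG
  2-simplices (10): ABD, ABE, ADG, AEF, AFG, BDF, BEG, BFG, DEF, DEG

Hence C_0 ≅ Z^6, C_1 ≅ Z^15, C_2 ≅ Z^10.

Boundary ∂_1: C_1 → C_0 is given by ∂[p,q] = [q] − [p]. For instance
  ∂BF = F − B.
The resulting 6×15 matrix has rank 5, and its Smith normal form has invariant factors (1,1,1,1,1).

The boundary map ∂_2: C_2 → C_1 acts by ∂[p,q,r] = [q,r] − [p,r] + [p,q]. For instance
  ∂DEF = EF − DF + DE,
  ∂BEG = EG − BG + BE.
As a 15×10 matrix over Z this has rank 10, with invariant factors (1,1,1,1,1,1,1,1,1,2).

Reading off H_k = ker ∂_k / im ∂_{k+1}:

  H_0: rank C_0 − rank ∂_1 = 6 − 5 = 1, and the invariant factors of ∂_1 are all 1, so H_0 = Z.
  H_1: rank ker ∂_1 − rank ∂_2 = (15 − 5) − 10 = 0, and ∂_2 has invariant factor 2 > 1, so H_1 = Z/2.
  H_2: rank ker ∂_2 − rank ∂_3 = (10 − 10) − 0 = 0, and there is no ∂_3, so H_2 = 0.

(K is a triangulation of the real projective plane RP^2.)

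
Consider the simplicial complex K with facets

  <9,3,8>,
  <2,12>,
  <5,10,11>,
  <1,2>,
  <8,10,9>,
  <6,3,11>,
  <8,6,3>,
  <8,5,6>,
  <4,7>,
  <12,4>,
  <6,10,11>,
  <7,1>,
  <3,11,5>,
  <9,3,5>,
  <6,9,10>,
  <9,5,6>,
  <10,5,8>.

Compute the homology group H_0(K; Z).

H_0 = Z^2.

Order the vertices as 1 < 2 < 3 < 4 < 5 < 6 < 7 < 8 < 9 < 10 < 11 < 12. Listing each simplex with vertices in this order, K has dimension 2 with simplices:

  0-simplices (12): [1], [2], [3], [4], [5], [6], [7], [8], [9], [10], [11], [12]
  1-simplices (23): (23 of them)
  2-simplices (12): [3,5,9], [3,5,11], [3,6,8], [3,6,11], [3,8,9], [5,6,8], [5,6,9], [5,8,10], [5,10,11], [6,9,10], [6,10,11], [8,9,10]

Hence C_0 ≅ Z^12, C_1 ≅ Z^23, C_2 ≅ Z^12.

∂_1: C_1 → C_0 is given by ∂[p,q] = [q] − [p]. For instance
  ∂[9,10] = [10] − [9].
The 12×23 boundary matrix has rank 10 and Smith normal form diag(1,1,1,1,1,1,1,1,1,1).

∂_2: C_2 → C_1 sends each 2-simplex [p,q,r] to [q,r] − [p,r] + [p,q]. For instance
  ∂[5,8,10] = [8,10] − [5,10] + [5,8],
  ∂[3,5,11] = [5,11] − [3,11] + [3,5].
The 23×12 boundary matrix has rank 12 and Smith normal form diag(1,1,1,1,1,1,1,1,1,1,1,2).

Computing H_k = (kernel of ∂_k) / (image of ∂_{k+1}):

  H_0: rank C_0 − rank ∂_1 = 12 − 10 = 2, and the invariant factors of ∂_1 are all 1, so H_0 ≅ Z^2.

(K is a triangulation of the disjoint union of the circle S^1 and the real projective plane RP^2.)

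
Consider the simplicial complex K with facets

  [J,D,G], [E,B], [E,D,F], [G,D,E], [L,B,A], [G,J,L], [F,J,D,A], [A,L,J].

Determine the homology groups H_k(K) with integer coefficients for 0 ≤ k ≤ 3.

H_0 = Z,  H_1 = Z,  H_2 = 0,  H_3 = 0.

Take the total order A < B < D < E < F < G < J < L on the vertex set. Then K (dimension 3) consists of the simplices:

  0-simplices (8): A, B, D, E, F, G, J, L
  1-simplices (17): AB, AD, AF, AJ, AL, BE, BL, DE, DF, DG, DJ, EF, EG, FJ, GJ, GL, JL
  2-simplices (10): ABL, ADF, ADJ, AFJ, AJL, DEF, DEG, DFJ, DGJ, GJL
  3-simplices (1): ADFJ

giving chain groups C_0 ≅ Z^8, C_1 ≅ Z^17, C_2 ≅ Z^10, C_3 ≅ Z^1.

The boundary map ∂_1: C_1 → C_0 sends each edge [p,q] (with p < q) to q − p.
The resulting 8×17 matrix has rank 7, and its Smith normal form has invariant factors (1,1,1,1,1,1,1).

The boundary map ∂_2: C_2 → C_1 sends each 2-simplex [p,q,r] to [q,r] − [p,r] + [p,q]. For instance
  ∂AFJ = FJ − AJ + AF,
  ∂AJL = JL − AL + AJ.
This gives a 17×10 integer matrix of rank 9; reducing to Smith normal form yields diagonal entries (1,1,1,1,1,1,1,1,1).

∂_3: C_3 → C_2 sends each 3-simplex σ to the alternating sum Σ_i (−1)^i (σ with its i-th vertex removed). For instance
  ∂ADFJ = DFJ − AFJ + ADJ − ADF.
The resulting 10×1 matrix has rank 1, and its Smith normal form has invariant factors (1).

Now H_k = ker ∂_k / im ∂_{k+1}, so:

  H_0: rank C_0 − rank ∂_1 = 8 − 7 = 1, and the invariant factors of ∂_1 are all 1, so H_0 = Z.
  H_1: rank ker ∂_1 − rank ∂_2 = (17 − 7) − 9 = 1, and the invariant factors of ∂_2 are all 1, so H_1 = Z.
  H_2: rank ker ∂_2 − rank ∂_3 = (10 − 9) − 1 = 0, and the invariant factors of ∂_3 are all 1, so H_2 = 0.
  H_3: rank ker ∂_3 − rank ∂_4 = (1 − 1) − 0 = 0, and there is no ∂_4, so H_3 = 0.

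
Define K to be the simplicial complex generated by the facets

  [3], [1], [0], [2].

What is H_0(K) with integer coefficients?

Take the total order 0 < 1 < 2 < 3 on the vertex set. Then K (dimension 0) consists of the simplices:

  0-simplices (4): [0], [1], [2], [3]

Hence C_0 ≅ Z^4.

Reading off H_k = ker ∂_k / im ∂_{k+1}:

  H_0: rank C_0 − rank ∂_1 = 4 − 0 = 4, and there is no ∂_1, so H_0 = Z^4.

H_0 = Z^4.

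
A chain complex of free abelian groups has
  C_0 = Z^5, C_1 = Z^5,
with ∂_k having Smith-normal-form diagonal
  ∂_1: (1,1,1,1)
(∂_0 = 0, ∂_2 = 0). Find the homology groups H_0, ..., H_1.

H_0: b_0 = 5 − 0 − 4 = 1; torsion from ∂_1 factors > 1: none. So H_0 ≅ Z.
H_1: b_1 = 5 − 4 − 0 = 1; torsion from ∂_2 factors > 1: none. So H_1 ≅ Z.

H_0 ≅ Z,  H_1 ≅ Z.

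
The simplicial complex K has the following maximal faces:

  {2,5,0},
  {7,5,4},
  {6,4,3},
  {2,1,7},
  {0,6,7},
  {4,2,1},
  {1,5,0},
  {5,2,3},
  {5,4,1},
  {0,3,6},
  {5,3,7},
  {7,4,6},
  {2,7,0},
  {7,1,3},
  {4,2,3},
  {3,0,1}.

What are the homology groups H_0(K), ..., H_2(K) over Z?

K has 8 vertices, 24 edges, 16 triangles.
rank ∂_0 = 0, rank ∂_1 = 7 ⇒ b_0 = 8 − 0 − 7 = 1; all invariant factors of ∂_1 are 1 so no torsion. So H_0 = Z.
rank ∂_1 = 7, rank ∂_2 = 15 ⇒ b_1 = 24 − 7 − 15 = 2; all invariant factors of ∂_2 are 1 so no torsion. So H_1 = Z^2.
rank ∂_2 = 15, rank ∂_3 = 0 ⇒ b_2 = 16 − 15 − 0 = 1. So H_2 = Z.

H_0 ≅ Z,  H_1 ≅ Z^2,  H_2 ≅ Z.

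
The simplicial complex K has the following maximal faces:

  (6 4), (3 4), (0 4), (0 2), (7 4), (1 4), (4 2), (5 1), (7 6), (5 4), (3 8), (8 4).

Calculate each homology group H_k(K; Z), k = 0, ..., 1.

K has 9 vertices, 12 edges.
rank ∂_0 = 0, rank ∂_1 = 8 ⇒ b_0 = 9 − 0 − 8 = 1; all invariant factors of ∂_1 are 1 so no torsion. So H_0 ≅ Z.
rank ∂_1 = 8, rank ∂_2 = 0 ⇒ b_1 = 12 − 8 − 0 = 4. So H_1 ≅ Z^4.

H_0 = Z,  H_1 = Z^4.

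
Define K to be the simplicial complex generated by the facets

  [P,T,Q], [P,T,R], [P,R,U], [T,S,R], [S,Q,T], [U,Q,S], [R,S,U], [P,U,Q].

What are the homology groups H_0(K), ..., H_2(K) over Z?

Fix the vertex order P < Q < R < S < T < U and write every simplex with vertices in increasing order. Then dim K = 2 and the simplices of K are:

  0-simplices (6): P, Q, R, S, T, U
  1-simplices (12): PQ, PR, PT, PU, QS, QT, QU, RS, RT, RU, ST, SU
  2-simplices (8): PQT, PQU, PRT, PRU, QST, QSU, RST, RSU

so the chain groups are C_0 ≅ Z^6, C_1 ≅ Z^12, C_2 ≅ Z^8.

∂_1: C_1 → C_0 is given by ∂[p,q] = [q] − [p]. For instance
  ∂PT = T − P.
The resulting 6×12 matrix has rank 5, and its Smith normal form has invariant factors (1,1,1,1,1).

Boundary ∂_2: C_2 → C_1 acts by ∂[p,q,r] = [q,r] − [p,r] + [p,q]. For instance
  ∂RSU = SU − RU + RS,
  ∂PRT = RT − PT + PR.
The resulting 12×8 matrix has rank 7, and its Smith normal form has invariant factors (1,1,1,1,1,1,1).

Now H_k = ker ∂_k / im ∂_{k+1}, so:

  H_0: rank C_0 − rank ∂_1 = 6 − 5 = 1, and the invariant factors of ∂_1 are all 1, so H_0 = Z.
  H_1: rank ker ∂_1 − rank ∂_2 = (12 − 5) − 7 = 0, and the invariant factors of ∂_2 are all 1, so H_1 = 0.
  H_2: rank ker ∂_2 − rank ∂_3 = (8 − 7) − 0 = 1, and there is no ∂_3, so H_2 = Z.

H_0 = Z,  H_1 = 0,  H_2 = Z.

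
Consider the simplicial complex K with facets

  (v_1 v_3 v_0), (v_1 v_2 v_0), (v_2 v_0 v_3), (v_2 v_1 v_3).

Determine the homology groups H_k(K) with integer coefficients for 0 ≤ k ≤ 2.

We work with the vertex ordering v_0 < v_1 < v_2 < v_3. The simplices of K, each written with vertices in increasing order, are:

  0-simplices (4): [v_0], [v_1], [v_2], [v_3]
  1-simplices (6): [v_0,v_1], [v_0,v_2], [v_0,v_3], [v_1,v_2], [v_1,v_3], [v_2,v_3]
  2-simplices (4): [v_0,v_1,v_2], [v_0,v_1,v_3], [v_0,v_2,v_3], [v_1,v_2,v_3]

Hence C_0 ≅ Z^4, C_1 ≅ Z^6, C_2 ≅ Z^4.

∂_1: C_1 → C_0 maps an edge to its endpoints' difference, ∂[p,q] = q − p. For instance
  ∂[v_1,v_3] = [v_3] − [v_1].
As a 4×6 matrix over Z this has rank 3, with invariant factors (1,1,1).

The boundary map ∂_2: C_2 → C_1 maps a triangle to the signed sum of its edges. For instance
  ∂[v_0,v_1,v_2] = [v_1,v_2] − [v_0,v_2] + [v_0,v_1],
  ∂[v_0,v_2,v_3] = [v_2,v_3] − [v_0,v_3] + [v_0,v_2].
The resulting 6×4 matrix has rank 3, and its Smith normal form has invariant factors (1,1,1).

Now H_k = ker ∂_k / im ∂_{k+1}, so:

  H_0: rank C_0 − rank ∂_1 = 4 − 3 = 1, and the invariant factors of ∂_1 are all 1, so H_0 = Z.
  H_1: rank ker ∂_1 − rank ∂_2 = (6 − 3) − 3 = 0, and the invariant factors of ∂_2 are all 1, so H_1 = 0.
  H_2: rank ker ∂_2 − rank ∂_3 = (4 − 3) − 0 = 1, and there is no ∂_3, so H_2 = Z.

H_0 ≅ Z,  H_1 = 0,  H_2 ≅ Z.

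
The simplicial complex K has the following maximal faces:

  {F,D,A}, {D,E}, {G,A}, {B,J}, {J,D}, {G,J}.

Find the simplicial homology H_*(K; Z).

H_0 ≅ Z,  H_1 ≅ Z,  H_2 = 0.

We work with the vertex ordering A < B < D < E < F < G < J. The simplices of K, each written with vertices in increasing order, are:

  0-simplices (7): A, B, D, E, F, G, J
  1-simplices (8): AD, AF, AG, BJ, DE, DF, DJ, GJ
  2-simplices (1): ADF

so the chain groups are C_0 ≅ Z^7, C_1 ≅ Z^8, C_2 ≅ Z^1.

Boundary ∂_1: C_1 → C_0 maps an edge to its endpoints' difference, ∂[p,q] = q − p. For instance
  ∂GJ = J − G.
The 7×8 boundary matrix has rank 6 and Smith normal form diag(1,1,1,1,1,1).

∂_2: C_2 → C_1 acts by ∂[p,q,r] = [q,r] − [p,r] + [p,q]. For instance
  ∂ADF = DF − AF + AD.
The 8×1 boundary matrix has rank 1 and Smith normal form diag(1).

Now H_k = ker ∂_k / im ∂_{k+1}, so:

  H_0: rank C_0 − rank ∂_1 = 7 − 6 = 1, and the invariant factors of ∂_1 are all 1, so H_0 ≅ Z.
  H_1: rank ker ∂_1 − rank ∂_2 = (8 − 6) − 1 = 1, and the invariant factors of ∂_2 are all 1, so H_1 ≅ Z.
  H_2: rank ker ∂_2 − rank ∂_3 = (1 − 1) − 0 = 0, and there is no ∂_3, so H_2 ≅ 0.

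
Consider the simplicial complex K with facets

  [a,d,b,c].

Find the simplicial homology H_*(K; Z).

K has 4 vertices, 6 edges, 4 triangles, 1 3-simplex.
rank ∂_0 = 0, rank ∂_1 = 3 ⇒ b_0 = 4 − 0 − 3 = 1; all invariant factors of ∂_1 are 1 so no torsion. So H_0 = Z.
rank ∂_1 = 3, rank ∂_2 = 3 ⇒ b_1 = 6 − 3 − 3 = 0; all invariant factors of ∂_2 are 1 so no torsion. So H_1 = 0.
rank ∂_2 = 3, rank ∂_3 = 1 ⇒ b_2 = 4 − 3 − 1 = 0; all invariant factors of ∂_3 are 1 so no torsion. So H_2 = 0.
rank ∂_3 = 1, rank ∂_4 = 0 ⇒ b_3 = 1 − 1 − 0 = 0. So H_3 = 0.

H_0 = Z,  H_1 = 0,  H_2 = 0,  H_3 = 0.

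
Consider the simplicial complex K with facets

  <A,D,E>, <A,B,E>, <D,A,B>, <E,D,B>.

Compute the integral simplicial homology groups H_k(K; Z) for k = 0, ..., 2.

Fix the vertex order A < B < D < E and write every simplex with vertices in increasing order. Then dim K = 2 and the simplices of K are:

  0-simplices (4): A, B, D, E
  1-simplices (6): AB, AD, AE, BD, BE, DE
  2-simplices (4): ABD, ABE, ADE, BDE

Hence C_0 ≅ Z^4, C_1 ≅ Z^6, C_2 ≅ Z^4.

The boundary map ∂_1: C_1 → C_0 maps an edge to its endpoints' difference, ∂[p,q] = q − p.
The 4×6 boundary matrix has rank 3 and Smith normal form diag(1,1,1).

∂_2: C_2 → C_1 sends each 2-simplex [p,q,r] to [q,r] − [p,r] + [p,q]. For instance
  ∂ABD = BD − AD + AB,
  ∂BDE = DE − BE + BD.
This gives a 6×4 integer matrix of rank 3; reducing to Smith normal form yields diagonal entries (1,1,1).

Computing H_k = (kernel of ∂_k) / (image of ∂_{k+1}):

  H_0: rank C_0 − rank ∂_1 = 4 − 3 = 1, and the invariant factors of ∂_1 are all 1, so H_0 ≅ Z.
  H_1: rank ker ∂_1 − rank ∂_2 = (6 − 3) − 3 = 0, and the invariant factors of ∂_2 are all 1, so H_1 ≅ 0.
  H_2: rank ker ∂_2 − rank ∂_3 = (4 − 3) − 0 = 1, and there is no ∂_3, so H_2 ≅ Z.

(K is a triangulation of the 2-sphere S^2.)

H_0 ≅ Z,  H_1 = 0,  H_2 ≅ Z.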